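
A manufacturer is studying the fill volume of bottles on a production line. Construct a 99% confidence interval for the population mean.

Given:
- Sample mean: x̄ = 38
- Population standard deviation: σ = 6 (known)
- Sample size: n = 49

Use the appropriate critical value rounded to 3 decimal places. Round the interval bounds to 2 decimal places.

The population standard deviation σ is known, so use a z-interval (standard normal critical value).

For 99% confidence, z* = 2.576 (from standard normal table)

Standard error: SE = σ/√n = 6/√49 = 0.857143

Margin of error: E = z* × SE = 2.576 × 0.857143 = 2.2080

Z-interval: x̄ ± E = 38 ± 2.2080 = (35.7920, 40.2080)

Rounded to 2 decimal places:

(35.79, 40.21)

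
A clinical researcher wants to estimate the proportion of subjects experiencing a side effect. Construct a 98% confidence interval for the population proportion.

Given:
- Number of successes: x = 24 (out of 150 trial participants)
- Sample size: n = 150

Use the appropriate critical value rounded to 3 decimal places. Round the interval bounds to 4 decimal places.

Sample proportion: p̂ = 24/150 = 0.160000

Check conditions for normal approximation:
  np̂ = 24 ≥ 10 ✓
  n(1-p̂) = 126 ≥ 10 ✓

The sample is large enough, so use a z-interval (normal approximation) for the proportion.

For 98% confidence, z* = 2.326 (from standard normal table)

Standard error: SE = √(p̂(1-p̂)/n) = √(0.160000×0.840000/150) = 0.02993326

Margin of error: E = z* × SE = 2.326 × 0.02993326 = 0.069625

Z-interval: p̂ ± E = 0.160000 ± 0.069625 = (0.090375, 0.229625)

Rounded to 4 decimal places:

(0.0904, 0.2296)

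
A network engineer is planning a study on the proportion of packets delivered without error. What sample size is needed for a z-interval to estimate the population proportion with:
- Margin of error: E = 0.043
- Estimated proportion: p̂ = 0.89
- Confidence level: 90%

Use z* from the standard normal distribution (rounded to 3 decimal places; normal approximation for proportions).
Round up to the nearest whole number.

Using z* for proportion z-interval (normal approximation).

For 90% confidence, z* = 1.645 (from standard normal table)

Sample size formula for proportion z-interval: n = z*²p̂(1-p̂)/E²

n = 1.645² × 0.89 × 0.11 / 0.043²
  = 2.706025 × 0.0979 / 0.001849
  = 143.2774

Round up to the nearest whole number: n = 144

144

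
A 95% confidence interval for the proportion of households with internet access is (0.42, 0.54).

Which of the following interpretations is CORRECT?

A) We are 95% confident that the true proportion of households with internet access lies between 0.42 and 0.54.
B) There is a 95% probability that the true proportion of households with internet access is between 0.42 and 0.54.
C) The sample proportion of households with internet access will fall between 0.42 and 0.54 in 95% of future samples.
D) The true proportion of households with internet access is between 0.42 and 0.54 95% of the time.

A confidence interval represents our confidence in the procedure, not a probability statement about the parameter.

Key concept: If we repeated this sampling process many times and computed a 95% CI each time, about 95% of those intervals would contain the true population parameter.

For this specific interval (0.42, 0.54):
- Midpoint (point estimate): 0.48
- Margin of error: 0.06

The correct interpretation is the one stating confidence that the true parameter lies in the interval — option A.

A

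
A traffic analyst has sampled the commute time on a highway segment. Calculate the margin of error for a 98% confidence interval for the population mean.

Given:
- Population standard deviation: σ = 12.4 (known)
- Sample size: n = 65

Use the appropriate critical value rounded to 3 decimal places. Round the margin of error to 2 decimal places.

The population standard deviation σ is known, so use the z-interval margin of error formula.

For 98% confidence, z* = 2.326 (from standard normal table)

Margin of error formula for z-interval: E = z* × σ/√n

E = 2.326 × 12.4/√65
  = 2.326 × 1.538031
  = 3.5775

Rounded to 2 decimal places:

3.58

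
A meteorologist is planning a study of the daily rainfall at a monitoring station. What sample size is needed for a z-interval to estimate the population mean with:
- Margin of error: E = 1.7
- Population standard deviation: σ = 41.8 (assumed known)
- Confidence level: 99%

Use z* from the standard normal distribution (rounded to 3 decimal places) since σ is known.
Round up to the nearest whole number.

Using z* since population σ is known (z-interval formula).

For 99% confidence, z* = 2.576 (from standard normal table)

Sample size formula for z-interval: n = (z*σ/E)²

n = (2.576 × 41.8 / 1.7)²
  = (63.339294)²
  = 4011.8662

Round up to the nearest whole number: n = 4012

4012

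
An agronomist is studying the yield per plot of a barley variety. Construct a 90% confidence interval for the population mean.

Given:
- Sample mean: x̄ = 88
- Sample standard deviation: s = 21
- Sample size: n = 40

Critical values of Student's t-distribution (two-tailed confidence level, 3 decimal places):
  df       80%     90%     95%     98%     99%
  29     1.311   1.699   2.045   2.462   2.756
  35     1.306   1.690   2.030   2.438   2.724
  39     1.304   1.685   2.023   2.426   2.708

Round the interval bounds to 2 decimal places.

The population standard deviation σ is unknown (only the sample standard deviation s is given), so use a t-interval with df = n - 1 = 40 - 1 = 39.

For 90% confidence with df = 39, t* = 1.685 (from t-table)

Standard error: SE = s/√n = 21/√40 = 3.320392

Margin of error: E = t* × SE = 1.685 × 3.320392 = 5.5949

T-interval: x̄ ± E = 88 ± 5.5949 = (82.4051, 93.5949)

Rounded to 2 decimal places:

(82.41, 93.59)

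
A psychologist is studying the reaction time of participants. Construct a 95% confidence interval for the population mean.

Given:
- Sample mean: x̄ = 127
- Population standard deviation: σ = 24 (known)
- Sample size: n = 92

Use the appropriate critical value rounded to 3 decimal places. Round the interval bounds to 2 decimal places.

The population standard deviation σ is known, so use a z-interval (standard normal critical value).

For 95% confidence, z* = 1.96 (from standard normal table)

Standard error: SE = σ/√n = 24/√92 = 2.502173

Margin of error: E = z* × SE = 1.96 × 2.502173 = 4.9043

Z-interval: x̄ ± E = 127 ± 4.9043 = (122.0957, 131.9043)

Rounded to 2 decimal places:

(122.10, 131.90)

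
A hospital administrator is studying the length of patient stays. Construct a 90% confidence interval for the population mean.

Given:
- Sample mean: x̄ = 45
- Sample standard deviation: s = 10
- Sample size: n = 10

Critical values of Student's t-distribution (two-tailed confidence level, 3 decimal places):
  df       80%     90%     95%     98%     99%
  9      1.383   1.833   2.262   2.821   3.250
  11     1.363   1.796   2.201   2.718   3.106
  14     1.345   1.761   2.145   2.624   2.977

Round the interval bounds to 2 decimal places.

The population standard deviation σ is unknown (only the sample standard deviation s is given), so use a t-interval with df = n - 1 = 10 - 1 = 9.

For 90% confidence with df = 9, t* = 1.833 (from t-table)

Standard error: SE = s/√n = 10/√10 = 3.162278

Margin of error: E = t* × SE = 1.833 × 3.162278 = 5.7965

T-interval: x̄ ± E = 45 ± 5.7965 = (39.2035, 50.7965)

Rounded to 2 decimal places:

(39.20, 50.80)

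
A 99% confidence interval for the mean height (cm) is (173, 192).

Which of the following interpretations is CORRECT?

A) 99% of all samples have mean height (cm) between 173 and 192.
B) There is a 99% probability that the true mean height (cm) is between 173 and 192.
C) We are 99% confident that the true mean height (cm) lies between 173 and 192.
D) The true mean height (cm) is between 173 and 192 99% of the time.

A confidence interval represents our confidence in the procedure, not a probability statement about the parameter.

Key concept: If we repeated this sampling process many times and computed a 99% CI each time, about 99% of those intervals would contain the true population parameter.

For this specific interval (173, 192):
- Midpoint (point estimate): 182.5
- Margin of error: 9.5

The correct interpretation is the one stating confidence that the true parameter lies in the interval — option C.

C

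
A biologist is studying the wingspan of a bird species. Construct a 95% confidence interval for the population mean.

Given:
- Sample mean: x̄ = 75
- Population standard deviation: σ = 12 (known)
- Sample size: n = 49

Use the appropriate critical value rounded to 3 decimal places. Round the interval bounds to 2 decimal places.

The population standard deviation σ is known, so use a z-interval (standard normal critical value).

For 95% confidence, z* = 1.96 (from standard normal table)

Standard error: SE = σ/√n = 12/√49 = 1.714286

Margin of error: E = z* × SE = 1.96 × 1.714286 = 3.3600

Z-interval: x̄ ± E = 75 ± 3.3600 = (71.6400, 78.3600)

Rounded to 2 decimal places:

(71.64, 78.36)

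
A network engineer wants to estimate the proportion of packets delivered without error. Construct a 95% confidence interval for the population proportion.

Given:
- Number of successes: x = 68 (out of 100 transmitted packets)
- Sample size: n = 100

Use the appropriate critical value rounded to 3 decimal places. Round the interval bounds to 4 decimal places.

Sample proportion: p̂ = 68/100 = 0.680000

Check conditions for normal approximation:
  np̂ = 68 ≥ 10 ✓
  n(1-p̂) = 32 ≥ 10 ✓

The sample is large enough, so use a z-interval (normal approximation) for the proportion.

For 95% confidence, z* = 1.96 (from standard normal table)

Standard error: SE = √(p̂(1-p̂)/n) = √(0.680000×0.320000/100) = 0.04664762

Margin of error: E = z* × SE = 1.96 × 0.04664762 = 0.091429

Z-interval: p̂ ± E = 0.680000 ± 0.091429 = (0.588571, 0.771429)

Rounded to 4 decimal places:

(0.5886, 0.7714)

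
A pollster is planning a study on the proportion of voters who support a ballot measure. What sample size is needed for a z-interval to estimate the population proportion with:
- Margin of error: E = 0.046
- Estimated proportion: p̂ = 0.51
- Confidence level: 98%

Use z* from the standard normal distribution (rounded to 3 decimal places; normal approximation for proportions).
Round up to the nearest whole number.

Using z* for proportion z-interval (normal approximation).

For 98% confidence, z* = 2.326 (from standard normal table)

Sample size formula for proportion z-interval: n = z*²p̂(1-p̂)/E²

n = 2.326² × 0.51 × 0.49 / 0.046²
  = 5.410276 × 0.2499 / 0.002116
  = 638.9546

Round up to the nearest whole number: n = 639

639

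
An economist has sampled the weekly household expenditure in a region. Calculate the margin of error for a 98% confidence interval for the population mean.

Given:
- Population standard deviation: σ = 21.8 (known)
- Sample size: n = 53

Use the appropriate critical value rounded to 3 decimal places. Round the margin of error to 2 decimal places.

The population standard deviation σ is known, so use the z-interval margin of error formula.

For 98% confidence, z* = 2.326 (from standard normal table)

Margin of error formula for z-interval: E = z* × σ/√n

E = 2.326 × 21.8/√53
  = 2.326 × 2.994460
  = 6.9651

Rounded to 2 decimal places:

6.97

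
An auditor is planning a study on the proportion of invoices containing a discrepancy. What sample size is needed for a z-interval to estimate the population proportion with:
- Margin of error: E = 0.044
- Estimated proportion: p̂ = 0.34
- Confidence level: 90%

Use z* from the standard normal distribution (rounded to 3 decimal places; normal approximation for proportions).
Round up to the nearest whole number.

Using z* for proportion z-interval (normal approximation).

For 90% confidence, z* = 1.645 (from standard normal table)

Sample size formula for proportion z-interval: n = z*²p̂(1-p̂)/E²

n = 1.645² × 0.34 × 0.66 / 0.044²
  = 2.706025 × 0.2244 / 0.001936
  = 313.6529

Round up to the nearest whole number: n = 314

314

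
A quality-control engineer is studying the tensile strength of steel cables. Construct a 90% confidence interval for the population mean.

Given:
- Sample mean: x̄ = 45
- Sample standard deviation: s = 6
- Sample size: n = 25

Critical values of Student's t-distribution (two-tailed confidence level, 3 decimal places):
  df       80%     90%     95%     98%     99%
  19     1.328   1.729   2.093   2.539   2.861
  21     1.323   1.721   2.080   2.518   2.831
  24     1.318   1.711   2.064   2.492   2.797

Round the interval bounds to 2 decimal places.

The population standard deviation σ is unknown (only the sample standard deviation s is given), so use a t-interval with df = n - 1 = 25 - 1 = 24.

For 90% confidence with df = 24, t* = 1.711 (from t-table)

Standard error: SE = s/√n = 6/√25 = 1.200000

Margin of error: E = t* × SE = 1.711 × 1.200000 = 2.0532

T-interval: x̄ ± E = 45 ± 2.0532 = (42.9468, 47.0532)

Rounded to 2 decimal places:

(42.95, 47.05)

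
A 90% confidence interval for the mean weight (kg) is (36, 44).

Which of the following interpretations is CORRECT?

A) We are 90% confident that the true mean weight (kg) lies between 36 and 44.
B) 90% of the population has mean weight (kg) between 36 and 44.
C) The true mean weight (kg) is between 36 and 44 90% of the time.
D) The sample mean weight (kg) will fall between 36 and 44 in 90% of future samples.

A confidence interval represents our confidence in the procedure, not a probability statement about the parameter.

Key concept: If we repeated this sampling process many times and computed a 90% CI each time, about 90% of those intervals would contain the true population parameter.

For this specific interval (36, 44):
- Midpoint (point estimate): 40
- Margin of error: 4

The correct interpretation is the one stating confidence that the true parameter lies in the interval — option A.

A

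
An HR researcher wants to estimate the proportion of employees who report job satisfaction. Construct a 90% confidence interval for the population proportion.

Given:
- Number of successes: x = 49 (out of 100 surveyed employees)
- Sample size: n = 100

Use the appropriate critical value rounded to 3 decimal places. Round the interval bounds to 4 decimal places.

Sample proportion: p̂ = 49/100 = 0.490000

Check conditions for normal approximation:
  np̂ = 49 ≥ 10 ✓
  n(1-p̂) = 51 ≥ 10 ✓

The sample is large enough, so use a z-interval (normal approximation) for the proportion.

For 90% confidence, z* = 1.645 (from standard normal table)

Standard error: SE = √(p̂(1-p̂)/n) = √(0.490000×0.510000/100) = 0.04999000

Margin of error: E = z* × SE = 1.645 × 0.04999000 = 0.082234

Z-interval: p̂ ± E = 0.490000 ± 0.082234 = (0.407766, 0.572234)

Rounded to 4 decimal places:

(0.4078, 0.5722)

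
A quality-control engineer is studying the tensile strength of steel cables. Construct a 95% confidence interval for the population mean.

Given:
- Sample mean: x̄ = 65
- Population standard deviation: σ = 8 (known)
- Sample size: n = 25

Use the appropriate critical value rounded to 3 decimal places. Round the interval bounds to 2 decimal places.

The population standard deviation σ is known, so use a z-interval (standard normal critical value).

For 95% confidence, z* = 1.96 (from standard normal table)

Standard error: SE = σ/√n = 8/√25 = 1.600000

Margin of error: E = z* × SE = 1.96 × 1.600000 = 3.1360

Z-interval: x̄ ± E = 65 ± 3.1360 = (61.8640, 68.1360)

Rounded to 2 decimal places:

(61.86, 68.14)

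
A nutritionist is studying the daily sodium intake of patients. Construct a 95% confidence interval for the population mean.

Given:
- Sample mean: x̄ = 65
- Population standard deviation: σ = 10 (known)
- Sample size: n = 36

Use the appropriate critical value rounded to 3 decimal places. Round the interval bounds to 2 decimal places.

The population standard deviation σ is known, so use a z-interval (standard normal critical value).

For 95% confidence, z* = 1.96 (from standard normal table)

Standard error: SE = σ/√n = 10/√36 = 1.666667

Margin of error: E = z* × SE = 1.96 × 1.666667 = 3.2667

Z-interval: x̄ ± E = 65 ± 3.2667 = (61.7333, 68.2667)

Rounded to 2 decimal places:

(61.73, 68.27)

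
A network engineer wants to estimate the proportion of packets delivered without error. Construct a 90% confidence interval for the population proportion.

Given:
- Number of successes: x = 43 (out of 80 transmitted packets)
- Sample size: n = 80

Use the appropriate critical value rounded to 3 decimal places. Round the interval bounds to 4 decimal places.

Sample proportion: p̂ = 43/80 = 0.537500

Check conditions for normal approximation:
  np̂ = 43 ≥ 10 ✓
  n(1-p̂) = 37 ≥ 10 ✓

The sample is large enough, so use a z-interval (normal approximation) for the proportion.

For 90% confidence, z* = 1.645 (from standard normal table)

Standard error: SE = √(p̂(1-p̂)/n) = √(0.537500×0.462500/80) = 0.05574425

Margin of error: E = z* × SE = 1.645 × 0.05574425 = 0.091699

Z-interval: p̂ ± E = 0.537500 ± 0.091699 = (0.445801, 0.629199)

Rounded to 4 decimal places:

(0.4458, 0.6292)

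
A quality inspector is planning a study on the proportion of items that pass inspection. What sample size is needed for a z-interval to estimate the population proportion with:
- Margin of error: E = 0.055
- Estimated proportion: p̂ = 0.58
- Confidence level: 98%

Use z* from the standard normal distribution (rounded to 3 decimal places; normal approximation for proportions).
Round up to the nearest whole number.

Using z* for proportion z-interval (normal approximation).

For 98% confidence, z* = 2.326 (from standard normal table)

Sample size formula for proportion z-interval: n = z*²p̂(1-p̂)/E²

n = 2.326² × 0.58 × 0.42 / 0.055²
  = 5.410276 × 0.2436 / 0.003025
  = 435.6837

Round up to the nearest whole number: n = 436

436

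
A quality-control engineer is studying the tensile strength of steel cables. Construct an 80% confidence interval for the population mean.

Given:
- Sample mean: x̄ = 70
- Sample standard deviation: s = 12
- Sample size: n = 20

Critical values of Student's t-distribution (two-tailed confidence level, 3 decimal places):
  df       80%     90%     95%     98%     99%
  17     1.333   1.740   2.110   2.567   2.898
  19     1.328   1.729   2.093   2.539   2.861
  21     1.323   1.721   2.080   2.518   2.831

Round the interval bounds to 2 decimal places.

The population standard deviation σ is unknown (only the sample standard deviation s is given), so use a t-interval with df = n - 1 = 20 - 1 = 19.

For 80% confidence with df = 19, t* = 1.328 (from t-table)

Standard error: SE = s/√n = 12/√20 = 2.683282

Margin of error: E = t* × SE = 1.328 × 2.683282 = 3.5634

T-interval: x̄ ± E = 70 ± 3.5634 = (66.4366, 73.5634)

Rounded to 2 decimal places:

(66.44, 73.56)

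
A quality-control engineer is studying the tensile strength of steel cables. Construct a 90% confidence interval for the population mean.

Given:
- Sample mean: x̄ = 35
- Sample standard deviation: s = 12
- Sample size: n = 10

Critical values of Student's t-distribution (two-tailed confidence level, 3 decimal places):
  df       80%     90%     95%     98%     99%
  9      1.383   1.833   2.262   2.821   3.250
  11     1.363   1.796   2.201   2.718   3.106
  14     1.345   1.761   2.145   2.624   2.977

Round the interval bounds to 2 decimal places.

The population standard deviation σ is unknown (only the sample standard deviation s is given), so use a t-interval with df = n - 1 = 10 - 1 = 9.

For 90% confidence with df = 9, t* = 1.833 (from t-table)

Standard error: SE = s/√n = 12/√10 = 3.794733

Margin of error: E = t* × SE = 1.833 × 3.794733 = 6.9557

T-interval: x̄ ± E = 35 ± 6.9557 = (28.0443, 41.9557)

Rounded to 2 decimal places:

(28.04, 41.96)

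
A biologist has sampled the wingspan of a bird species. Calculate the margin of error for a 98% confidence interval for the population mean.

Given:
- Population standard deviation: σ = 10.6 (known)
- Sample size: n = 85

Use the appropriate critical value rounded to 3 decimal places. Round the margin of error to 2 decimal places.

The population standard deviation σ is known, so use the z-interval margin of error formula.

For 98% confidence, z* = 2.326 (from standard normal table)

Margin of error formula for z-interval: E = z* × σ/√n

E = 2.326 × 10.6/√85
  = 2.326 × 1.149731
  = 2.6743

Rounded to 2 decimal places:

2.67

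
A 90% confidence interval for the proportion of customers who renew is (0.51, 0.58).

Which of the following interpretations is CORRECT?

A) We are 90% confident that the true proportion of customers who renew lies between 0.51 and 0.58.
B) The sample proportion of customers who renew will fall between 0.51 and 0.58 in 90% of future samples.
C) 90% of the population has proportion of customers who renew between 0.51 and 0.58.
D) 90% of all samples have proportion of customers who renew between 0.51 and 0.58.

A confidence interval represents our confidence in the procedure, not a probability statement about the parameter.

Key concept: If we repeated this sampling process many times and computed a 90% CI each time, about 90% of those intervals would contain the true population parameter.

For this specific interval (0.51, 0.58):
- Midpoint (point estimate): 0.545
- Margin of error: 0.035

The correct interpretation is the one stating confidence that the true parameter lies in the interval — option A.

A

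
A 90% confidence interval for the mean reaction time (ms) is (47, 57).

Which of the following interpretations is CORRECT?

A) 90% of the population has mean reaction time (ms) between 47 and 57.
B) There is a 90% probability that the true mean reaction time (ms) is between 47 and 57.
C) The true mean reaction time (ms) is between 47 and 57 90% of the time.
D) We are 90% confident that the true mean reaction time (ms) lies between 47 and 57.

A confidence interval represents our confidence in the procedure, not a probability statement about the parameter.

Key concept: If we repeated this sampling process many times and computed a 90% CI each time, about 90% of those intervals would contain the true population parameter.

For this specific interval (47, 57):
- Midpoint (point estimate): 52
- Margin of error: 5

The correct interpretation is the one stating confidence that the true parameter lies in the interval — option D.

D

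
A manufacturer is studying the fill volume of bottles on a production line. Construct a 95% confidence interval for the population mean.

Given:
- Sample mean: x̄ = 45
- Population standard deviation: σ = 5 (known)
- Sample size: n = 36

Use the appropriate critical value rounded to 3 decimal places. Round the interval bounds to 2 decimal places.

The population standard deviation σ is known, so use a z-interval (standard normal critical value).

For 95% confidence, z* = 1.96 (from standard normal table)

Standard error: SE = σ/√n = 5/√36 = 0.833333

Margin of error: E = z* × SE = 1.96 × 0.833333 = 1.6333

Z-interval: x̄ ± E = 45 ± 1.6333 = (43.3667, 46.6333)

Rounded to 2 decimal places:

(43.37, 46.63)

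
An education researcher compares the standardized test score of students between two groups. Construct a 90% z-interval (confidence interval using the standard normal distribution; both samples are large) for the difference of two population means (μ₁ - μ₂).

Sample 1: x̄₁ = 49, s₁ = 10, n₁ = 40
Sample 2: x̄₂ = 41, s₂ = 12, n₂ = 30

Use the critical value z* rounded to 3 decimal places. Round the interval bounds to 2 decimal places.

Both samples are large (n₁ = 40 ≥ 30, n₂ = 30 ≥ 30), so a z-interval for the difference of means applies.

Point estimate: x̄₁ - x̄₂ = 49 - 41 = 8

Standard error: SE = √(s₁²/n₁ + s₂²/n₂)
= √(10²/40 + 12²/30)
= √(2.500000 + 4.800000)
= 2.701851

For 90% confidence, z* = 1.645 (from standard normal table)
Margin of error: E = z* × SE = 1.645 × 2.701851 = 4.4445

Z-interval: (x̄₁ - x̄₂) ± E = 8 ± 4.4445 = (3.5555, 12.4445)

Rounded to 2 decimal places:

(3.56, 12.44)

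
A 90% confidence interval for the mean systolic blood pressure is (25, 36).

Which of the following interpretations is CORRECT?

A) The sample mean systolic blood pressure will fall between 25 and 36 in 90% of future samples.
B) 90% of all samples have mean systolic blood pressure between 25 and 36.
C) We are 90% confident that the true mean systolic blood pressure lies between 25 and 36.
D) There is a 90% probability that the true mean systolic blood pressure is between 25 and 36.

A confidence interval represents our confidence in the procedure, not a probability statement about the parameter.

Key concept: If we repeated this sampling process many times and computed a 90% CI each time, about 90% of those intervals would contain the true population parameter.

For this specific interval (25, 36):
- Midpoint (point estimate): 30.5
- Margin of error: 5.5

The correct interpretation is the one stating confidence that the true parameter lies in the interval — option C.

C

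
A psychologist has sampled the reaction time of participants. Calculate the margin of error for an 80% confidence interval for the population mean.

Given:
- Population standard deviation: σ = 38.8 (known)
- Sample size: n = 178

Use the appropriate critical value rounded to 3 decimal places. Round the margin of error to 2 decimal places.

The population standard deviation σ is known, so use the z-interval margin of error formula.

For 80% confidence, z* = 1.282 (from standard normal table)

Margin of error formula for z-interval: E = z* × σ/√n

E = 1.282 × 38.8/√178
  = 1.282 × 2.908183
  = 3.7283

Rounded to 2 decimal places:

3.73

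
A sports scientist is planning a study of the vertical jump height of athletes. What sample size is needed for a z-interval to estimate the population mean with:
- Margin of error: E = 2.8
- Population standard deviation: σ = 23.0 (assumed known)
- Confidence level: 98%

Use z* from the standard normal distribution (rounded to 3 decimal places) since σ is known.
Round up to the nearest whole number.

Using z* since population σ is known (z-interval formula).

For 98% confidence, z* = 2.326 (from standard normal table)

Sample size formula for z-interval: n = (z*σ/E)²

n = (2.326 × 23.0 / 2.8)²
  = (19.106429)²
  = 365.0556

Round up to the nearest whole number: n = 366

366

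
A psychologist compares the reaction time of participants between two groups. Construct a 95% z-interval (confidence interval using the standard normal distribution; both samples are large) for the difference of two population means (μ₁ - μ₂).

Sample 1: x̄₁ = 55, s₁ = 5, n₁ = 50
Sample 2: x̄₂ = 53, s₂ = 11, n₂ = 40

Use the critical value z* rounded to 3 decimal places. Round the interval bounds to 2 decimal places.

Both samples are large (n₁ = 50 ≥ 30, n₂ = 40 ≥ 30), so a z-interval for the difference of means applies.

Point estimate: x̄₁ - x̄₂ = 55 - 53 = 2

Standard error: SE = √(s₁²/n₁ + s₂²/n₂)
= √(5²/50 + 11²/40)
= √(0.500000 + 3.025000)
= 1.877498

For 95% confidence, z* = 1.96 (from standard normal table)
Margin of error: E = z* × SE = 1.96 × 1.877498 = 3.6799

Z-interval: (x̄₁ - x̄₂) ± E = 2 ± 3.6799 = (-1.6799, 5.6799)

Rounded to 2 decimal places:

(-1.68, 5.68)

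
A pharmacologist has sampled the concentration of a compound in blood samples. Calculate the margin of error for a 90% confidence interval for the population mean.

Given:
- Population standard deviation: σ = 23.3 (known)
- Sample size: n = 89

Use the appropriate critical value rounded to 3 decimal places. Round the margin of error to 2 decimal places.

The population standard deviation σ is known, so use the z-interval margin of error formula.

For 90% confidence, z* = 1.645 (from standard normal table)

Margin of error formula for z-interval: E = z* × σ/√n

E = 1.645 × 23.3/√89
  = 1.645 × 2.469795
  = 4.0628

Rounded to 2 decimal places:

4.06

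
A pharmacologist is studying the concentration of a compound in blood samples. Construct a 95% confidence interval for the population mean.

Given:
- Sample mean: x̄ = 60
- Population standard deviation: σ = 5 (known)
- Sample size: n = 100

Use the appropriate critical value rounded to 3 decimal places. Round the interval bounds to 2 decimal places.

The population standard deviation σ is known, so use a z-interval (standard normal critical value).

For 95% confidence, z* = 1.96 (from standard normal table)

Standard error: SE = σ/√n = 5/√100 = 0.500000

Margin of error: E = z* × SE = 1.96 × 0.500000 = 0.9800

Z-interval: x̄ ± E = 60 ± 0.9800 = (59.0200, 60.9800)

Rounded to 2 decimal places:

(59.02, 60.98)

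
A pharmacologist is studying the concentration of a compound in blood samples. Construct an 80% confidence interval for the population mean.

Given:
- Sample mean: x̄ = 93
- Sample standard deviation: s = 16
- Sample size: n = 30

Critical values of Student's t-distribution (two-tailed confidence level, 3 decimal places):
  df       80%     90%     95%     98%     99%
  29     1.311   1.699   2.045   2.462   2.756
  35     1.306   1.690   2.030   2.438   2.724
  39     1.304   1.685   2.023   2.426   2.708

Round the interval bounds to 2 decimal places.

The population standard deviation σ is unknown (only the sample standard deviation s is given), so use a t-interval with df = n - 1 = 30 - 1 = 29.

For 80% confidence with df = 29, t* = 1.311 (from t-table)

Standard error: SE = s/√n = 16/√30 = 2.921187

Margin of error: E = t* × SE = 1.311 × 2.921187 = 3.8297

T-interval: x̄ ± E = 93 ± 3.8297 = (89.1703, 96.8297)

Rounded to 2 decimal places:

(89.17, 96.83)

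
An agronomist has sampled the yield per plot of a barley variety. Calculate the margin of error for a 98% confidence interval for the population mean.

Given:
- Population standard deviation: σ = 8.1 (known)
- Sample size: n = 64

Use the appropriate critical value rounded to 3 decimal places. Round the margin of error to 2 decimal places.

The population standard deviation σ is known, so use the z-interval margin of error formula.

For 98% confidence, z* = 2.326 (from standard normal table)

Margin of error formula for z-interval: E = z* × σ/√n

E = 2.326 × 8.1/√64
  = 2.326 × 1.012500
  = 2.3551

Rounded to 2 decimal places:

2.36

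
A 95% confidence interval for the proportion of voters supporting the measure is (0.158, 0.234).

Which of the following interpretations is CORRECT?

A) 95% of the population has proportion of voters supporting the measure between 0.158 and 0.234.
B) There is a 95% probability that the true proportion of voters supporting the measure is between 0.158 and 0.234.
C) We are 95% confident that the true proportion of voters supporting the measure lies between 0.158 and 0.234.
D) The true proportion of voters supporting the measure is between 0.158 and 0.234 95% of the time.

A confidence interval represents our confidence in the procedure, not a probability statement about the parameter.

Key concept: If we repeated this sampling process many times and computed a 95% CI each time, about 95% of those intervals would contain the true population parameter.

For this specific interval (0.158, 0.234):
- Midpoint (point estimate): 0.196
- Margin of error: 0.038

The correct interpretation is the one stating confidence that the true parameter lies in the interval — option C.

C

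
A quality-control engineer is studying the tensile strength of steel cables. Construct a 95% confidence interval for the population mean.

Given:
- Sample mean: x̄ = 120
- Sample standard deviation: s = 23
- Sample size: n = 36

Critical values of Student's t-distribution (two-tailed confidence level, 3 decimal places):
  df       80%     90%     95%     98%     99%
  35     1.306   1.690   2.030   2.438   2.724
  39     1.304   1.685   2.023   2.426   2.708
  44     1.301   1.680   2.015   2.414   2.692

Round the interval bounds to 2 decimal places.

The population standard deviation σ is unknown (only the sample standard deviation s is given), so use a t-interval with df = n - 1 = 36 - 1 = 35.

For 95% confidence with df = 35, t* = 2.030 (from t-table)

Standard error: SE = s/√n = 23/√36 = 3.833333

Margin of error: E = t* × SE = 2.030 × 3.833333 = 7.7817

T-interval: x̄ ± E = 120 ± 7.7817 = (112.2183, 127.7817)

Rounded to 2 decimal places:

(112.22, 127.78)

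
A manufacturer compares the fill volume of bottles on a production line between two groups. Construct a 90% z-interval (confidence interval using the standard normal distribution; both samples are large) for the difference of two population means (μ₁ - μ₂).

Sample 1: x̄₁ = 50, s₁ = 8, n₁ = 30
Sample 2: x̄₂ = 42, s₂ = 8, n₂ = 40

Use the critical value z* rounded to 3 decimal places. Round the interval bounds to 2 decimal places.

Both samples are large (n₁ = 30 ≥ 30, n₂ = 40 ≥ 30), so a z-interval for the difference of means applies.

Point estimate: x̄₁ - x̄₂ = 50 - 42 = 8

Standard error: SE = √(s₁²/n₁ + s₂²/n₂)
= √(8²/30 + 8²/40)
= √(2.133333 + 1.600000)
= 1.932184

For 90% confidence, z* = 1.645 (from standard normal table)
Margin of error: E = z* × SE = 1.645 × 1.932184 = 3.1784

Z-interval: (x̄₁ - x̄₂) ± E = 8 ± 3.1784 = (4.8216, 11.1784)

Rounded to 2 decimal places:

(4.82, 11.18)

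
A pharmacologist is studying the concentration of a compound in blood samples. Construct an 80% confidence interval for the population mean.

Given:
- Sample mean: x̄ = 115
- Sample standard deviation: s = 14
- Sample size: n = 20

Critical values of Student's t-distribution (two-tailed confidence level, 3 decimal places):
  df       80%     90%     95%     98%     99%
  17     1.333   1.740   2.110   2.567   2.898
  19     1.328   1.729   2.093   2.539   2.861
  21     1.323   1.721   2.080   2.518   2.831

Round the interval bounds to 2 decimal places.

The population standard deviation σ is unknown (only the sample standard deviation s is given), so use a t-interval with df = n - 1 = 20 - 1 = 19.

For 80% confidence with df = 19, t* = 1.328 (from t-table)

Standard error: SE = s/√n = 14/√20 = 3.130495

Margin of error: E = t* × SE = 1.328 × 3.130495 = 4.1573

T-interval: x̄ ± E = 115 ± 4.1573 = (110.8427, 119.1573)

Rounded to 2 decimal places:

(110.84, 119.16)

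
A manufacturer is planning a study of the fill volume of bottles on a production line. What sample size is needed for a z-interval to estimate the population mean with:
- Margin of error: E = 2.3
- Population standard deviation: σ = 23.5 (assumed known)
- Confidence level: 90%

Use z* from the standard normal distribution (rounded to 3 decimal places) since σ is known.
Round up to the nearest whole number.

Using z* since population σ is known (z-interval formula).

For 90% confidence, z* = 1.645 (from standard normal table)

Sample size formula for z-interval: n = (z*σ/E)²

n = (1.645 × 23.5 / 2.3)²
  = (16.807609)²
  = 282.4957

Round up to the nearest whole number: n = 283

283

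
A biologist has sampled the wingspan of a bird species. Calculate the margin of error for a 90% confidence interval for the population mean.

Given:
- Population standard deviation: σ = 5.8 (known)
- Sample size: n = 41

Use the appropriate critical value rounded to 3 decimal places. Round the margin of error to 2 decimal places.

The population standard deviation σ is known, so use the z-interval margin of error formula.

For 90% confidence, z* = 1.645 (from standard normal table)

Margin of error formula for z-interval: E = z* × σ/√n

E = 1.645 × 5.8/√41
  = 1.645 × 0.905808
  = 1.4901

Rounded to 2 decimal places:

1.49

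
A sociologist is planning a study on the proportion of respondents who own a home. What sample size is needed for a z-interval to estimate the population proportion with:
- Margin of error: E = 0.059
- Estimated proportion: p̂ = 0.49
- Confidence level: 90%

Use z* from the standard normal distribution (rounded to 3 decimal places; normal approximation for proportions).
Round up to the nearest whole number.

Using z* for proportion z-interval (normal approximation).

For 90% confidence, z* = 1.645 (from standard normal table)

Sample size formula for proportion z-interval: n = z*²p̂(1-p̂)/E²

n = 1.645² × 0.49 × 0.51 / 0.059²
  = 2.706025 × 0.2499 / 0.003481
  = 194.2648

Round up to the nearest whole number: n = 195

195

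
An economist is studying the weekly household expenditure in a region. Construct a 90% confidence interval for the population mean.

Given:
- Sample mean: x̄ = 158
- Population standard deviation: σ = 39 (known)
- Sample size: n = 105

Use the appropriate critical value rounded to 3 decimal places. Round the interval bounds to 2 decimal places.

The population standard deviation σ is known, so use a z-interval (standard normal critical value).

For 90% confidence, z* = 1.645 (from standard normal table)

Standard error: SE = σ/√n = 39/√105 = 3.806010

Margin of error: E = z* × SE = 1.645 × 3.806010 = 6.2609

Z-interval: x̄ ± E = 158 ± 6.2609 = (151.7391, 164.2609)

Rounded to 2 decimal places:

(151.74, 164.26)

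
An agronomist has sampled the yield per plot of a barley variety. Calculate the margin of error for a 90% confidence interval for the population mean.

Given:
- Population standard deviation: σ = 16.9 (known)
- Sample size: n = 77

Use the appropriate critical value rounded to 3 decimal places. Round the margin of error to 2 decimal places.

The population standard deviation σ is known, so use the z-interval margin of error formula.

For 90% confidence, z* = 1.645 (from standard normal table)

Margin of error formula for z-interval: E = z* × σ/√n

E = 1.645 × 16.9/√77
  = 1.645 × 1.925934
  = 3.1682

Rounded to 2 decimal places:

3.17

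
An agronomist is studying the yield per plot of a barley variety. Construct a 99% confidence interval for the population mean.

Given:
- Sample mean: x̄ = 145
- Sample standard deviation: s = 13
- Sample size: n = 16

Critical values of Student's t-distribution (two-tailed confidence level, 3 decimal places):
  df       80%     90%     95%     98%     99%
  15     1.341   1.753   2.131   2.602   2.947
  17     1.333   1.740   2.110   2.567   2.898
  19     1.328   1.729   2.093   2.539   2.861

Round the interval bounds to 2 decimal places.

The population standard deviation σ is unknown (only the sample standard deviation s is given), so use a t-interval with df = n - 1 = 16 - 1 = 15.

For 99% confidence with df = 15, t* = 2.947 (from t-table)

Standard error: SE = s/√n = 13/√16 = 3.250000

Margin of error: E = t* × SE = 2.947 × 3.250000 = 9.5777

T-interval: x̄ ± E = 145 ± 9.5777 = (135.4222, 154.5778)

Rounded to 2 decimal places:

(135.42, 154.58)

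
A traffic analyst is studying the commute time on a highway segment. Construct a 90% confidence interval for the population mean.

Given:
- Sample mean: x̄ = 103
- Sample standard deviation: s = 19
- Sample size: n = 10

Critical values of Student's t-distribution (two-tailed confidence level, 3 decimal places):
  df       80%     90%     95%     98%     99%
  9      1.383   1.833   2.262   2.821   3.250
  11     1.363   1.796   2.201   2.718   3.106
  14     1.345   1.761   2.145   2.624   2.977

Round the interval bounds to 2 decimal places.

The population standard deviation σ is unknown (only the sample standard deviation s is given), so use a t-interval with df = n - 1 = 10 - 1 = 9.

For 90% confidence with df = 9, t* = 1.833 (from t-table)

Standard error: SE = s/√n = 19/√10 = 6.008328

Margin of error: E = t* × SE = 1.833 × 6.008328 = 11.0133

T-interval: x̄ ± E = 103 ± 11.0133 = (91.9867, 114.0133)

Rounded to 2 decimal places:

(91.99, 114.01)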